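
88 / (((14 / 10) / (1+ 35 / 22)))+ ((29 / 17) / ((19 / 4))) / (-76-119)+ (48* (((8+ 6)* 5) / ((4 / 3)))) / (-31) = 1114809328 / 13667745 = 81.56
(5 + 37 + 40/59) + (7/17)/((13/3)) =42.77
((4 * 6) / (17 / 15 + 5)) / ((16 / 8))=45 / 23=1.96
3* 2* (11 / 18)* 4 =44 / 3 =14.67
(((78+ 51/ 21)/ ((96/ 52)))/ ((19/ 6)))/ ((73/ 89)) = 651391/ 38836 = 16.77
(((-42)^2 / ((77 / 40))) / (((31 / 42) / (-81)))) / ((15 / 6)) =-13716864 / 341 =-40225.41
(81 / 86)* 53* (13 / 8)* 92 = 1283607 / 172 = 7462.83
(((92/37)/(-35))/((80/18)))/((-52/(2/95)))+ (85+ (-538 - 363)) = -26100983793/31986500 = -816.00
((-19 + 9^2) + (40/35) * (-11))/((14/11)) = 1903/49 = 38.84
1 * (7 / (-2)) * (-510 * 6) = 10710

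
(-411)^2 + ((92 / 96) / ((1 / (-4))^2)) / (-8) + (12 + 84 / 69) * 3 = 46632611 / 276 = 168958.74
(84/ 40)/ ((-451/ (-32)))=336/ 2255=0.15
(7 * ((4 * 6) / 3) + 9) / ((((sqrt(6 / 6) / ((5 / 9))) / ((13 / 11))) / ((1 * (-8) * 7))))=-236600 / 99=-2389.90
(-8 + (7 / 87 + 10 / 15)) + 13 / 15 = -926 / 145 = -6.39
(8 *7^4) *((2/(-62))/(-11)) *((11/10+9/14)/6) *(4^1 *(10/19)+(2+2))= 9708272/97185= 99.89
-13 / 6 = -2.17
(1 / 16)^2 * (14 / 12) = 7 / 1536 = 0.00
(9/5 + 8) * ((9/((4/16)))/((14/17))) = 2142/5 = 428.40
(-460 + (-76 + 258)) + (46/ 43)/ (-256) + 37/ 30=-22850201/ 82560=-276.77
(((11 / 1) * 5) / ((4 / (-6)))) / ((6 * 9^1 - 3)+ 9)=-1.38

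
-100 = -100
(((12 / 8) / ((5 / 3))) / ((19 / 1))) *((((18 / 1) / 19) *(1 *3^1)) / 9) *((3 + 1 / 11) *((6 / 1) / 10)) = 2754 / 99275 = 0.03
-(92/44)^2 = -529/121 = -4.37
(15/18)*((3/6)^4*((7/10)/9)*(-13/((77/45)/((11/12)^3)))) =-7865/331776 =-0.02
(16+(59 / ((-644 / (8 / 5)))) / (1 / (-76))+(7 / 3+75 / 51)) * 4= 5081672 / 41055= 123.78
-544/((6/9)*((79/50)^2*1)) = -2040000/6241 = -326.87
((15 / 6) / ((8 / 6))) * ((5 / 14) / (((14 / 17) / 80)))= 6375 / 98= 65.05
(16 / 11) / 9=16 / 99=0.16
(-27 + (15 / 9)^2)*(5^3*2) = -54500 / 9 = -6055.56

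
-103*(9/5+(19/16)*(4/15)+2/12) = -14111/60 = -235.18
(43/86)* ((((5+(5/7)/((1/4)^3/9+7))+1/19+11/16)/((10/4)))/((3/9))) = 30083169/8582224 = 3.51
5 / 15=1 / 3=0.33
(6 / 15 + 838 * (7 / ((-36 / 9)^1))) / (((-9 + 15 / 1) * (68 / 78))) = -190593 / 680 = -280.28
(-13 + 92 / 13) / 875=-11 / 1625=-0.01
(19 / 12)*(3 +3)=19 / 2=9.50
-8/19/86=-0.00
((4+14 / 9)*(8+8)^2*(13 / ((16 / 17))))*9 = 176800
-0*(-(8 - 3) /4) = 0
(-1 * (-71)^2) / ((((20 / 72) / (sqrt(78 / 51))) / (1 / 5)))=-90738 * sqrt(442) / 425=-4488.61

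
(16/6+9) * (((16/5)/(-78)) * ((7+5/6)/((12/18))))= -658/117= -5.62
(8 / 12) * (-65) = -130 / 3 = -43.33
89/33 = 2.70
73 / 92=0.79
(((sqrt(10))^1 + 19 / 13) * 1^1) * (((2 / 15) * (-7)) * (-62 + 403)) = -4774 * sqrt(10) / 15- 90706 / 195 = -1471.61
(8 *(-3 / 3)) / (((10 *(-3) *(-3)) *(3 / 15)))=-0.44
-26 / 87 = -0.30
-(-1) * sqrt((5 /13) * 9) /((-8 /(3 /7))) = -9 * sqrt(65) /728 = -0.10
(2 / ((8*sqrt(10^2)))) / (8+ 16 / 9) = 9 / 3520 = 0.00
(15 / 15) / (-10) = -1 / 10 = -0.10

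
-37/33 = -1.12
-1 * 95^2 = -9025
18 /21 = 6 /7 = 0.86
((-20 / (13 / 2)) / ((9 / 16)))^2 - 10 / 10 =395911 / 13689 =28.92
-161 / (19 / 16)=-2576 / 19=-135.58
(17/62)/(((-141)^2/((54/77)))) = 51/5272883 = 0.00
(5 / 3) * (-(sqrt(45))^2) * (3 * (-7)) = 1575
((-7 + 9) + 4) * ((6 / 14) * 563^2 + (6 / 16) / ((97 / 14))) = 1106856189 / 1358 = 815063.47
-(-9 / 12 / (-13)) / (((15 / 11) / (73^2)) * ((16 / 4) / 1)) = -58619 / 1040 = -56.36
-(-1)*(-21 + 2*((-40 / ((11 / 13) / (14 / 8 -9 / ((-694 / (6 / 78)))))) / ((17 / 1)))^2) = 111226576259 / 4210582321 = 26.42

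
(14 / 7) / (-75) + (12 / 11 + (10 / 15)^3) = 1.36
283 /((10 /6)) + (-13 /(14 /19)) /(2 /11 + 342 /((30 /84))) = 626062783 /3687460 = 169.78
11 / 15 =0.73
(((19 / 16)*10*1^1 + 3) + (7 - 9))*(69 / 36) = 2369 / 96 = 24.68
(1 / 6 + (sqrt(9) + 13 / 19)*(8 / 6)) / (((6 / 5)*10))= 193 / 456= 0.42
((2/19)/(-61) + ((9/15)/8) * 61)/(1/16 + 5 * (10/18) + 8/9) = 1272102/1037305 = 1.23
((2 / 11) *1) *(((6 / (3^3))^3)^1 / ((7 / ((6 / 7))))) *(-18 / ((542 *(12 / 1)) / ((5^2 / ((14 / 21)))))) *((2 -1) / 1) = -100 / 3943863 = -0.00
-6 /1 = -6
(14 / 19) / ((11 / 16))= 224 / 209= 1.07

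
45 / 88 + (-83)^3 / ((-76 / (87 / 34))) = 273607347 / 14212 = 19251.85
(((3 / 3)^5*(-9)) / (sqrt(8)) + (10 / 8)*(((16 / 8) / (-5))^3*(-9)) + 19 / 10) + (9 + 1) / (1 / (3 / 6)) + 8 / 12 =1243 / 150- 9*sqrt(2) / 4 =5.10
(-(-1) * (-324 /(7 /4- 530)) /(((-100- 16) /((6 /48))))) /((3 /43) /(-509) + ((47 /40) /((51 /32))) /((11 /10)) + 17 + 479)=-0.00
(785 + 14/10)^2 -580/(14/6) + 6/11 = 1189990598/1925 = 618176.93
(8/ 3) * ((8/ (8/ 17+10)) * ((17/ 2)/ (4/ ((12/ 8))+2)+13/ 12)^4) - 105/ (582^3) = 54995028055569431/ 379134783274968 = 145.05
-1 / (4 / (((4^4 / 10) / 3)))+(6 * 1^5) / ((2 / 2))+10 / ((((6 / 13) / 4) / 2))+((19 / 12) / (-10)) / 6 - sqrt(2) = 25513 / 144 - sqrt(2) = 175.76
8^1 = 8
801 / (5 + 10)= 53.40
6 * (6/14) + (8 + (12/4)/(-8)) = 571/56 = 10.20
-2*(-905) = 1810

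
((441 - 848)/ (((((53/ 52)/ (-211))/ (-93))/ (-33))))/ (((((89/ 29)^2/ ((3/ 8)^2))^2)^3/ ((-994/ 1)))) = -320187612209293300114499915869743933/ 112446464808296125592682138116816896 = -2.85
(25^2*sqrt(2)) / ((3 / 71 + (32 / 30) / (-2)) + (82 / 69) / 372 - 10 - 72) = -2847543750*sqrt(2) / 375820579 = -10.72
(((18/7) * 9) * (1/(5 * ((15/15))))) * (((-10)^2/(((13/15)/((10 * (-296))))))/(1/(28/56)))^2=134979002535.93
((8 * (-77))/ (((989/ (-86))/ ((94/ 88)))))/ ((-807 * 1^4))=-1316/ 18561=-0.07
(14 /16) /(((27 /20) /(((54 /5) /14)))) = 1 /2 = 0.50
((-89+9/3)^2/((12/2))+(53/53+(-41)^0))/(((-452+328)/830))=-768580/93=-8264.30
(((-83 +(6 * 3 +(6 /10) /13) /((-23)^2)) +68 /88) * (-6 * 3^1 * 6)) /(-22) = -403.49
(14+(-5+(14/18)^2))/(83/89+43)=34621/158355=0.22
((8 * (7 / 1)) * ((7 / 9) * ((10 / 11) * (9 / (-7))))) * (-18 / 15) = 672 / 11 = 61.09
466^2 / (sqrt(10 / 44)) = 217156 * sqrt(110) / 5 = 455510.27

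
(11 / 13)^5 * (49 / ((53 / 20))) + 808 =16058081412 / 19678529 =816.02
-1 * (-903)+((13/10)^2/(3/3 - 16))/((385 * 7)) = 3650377331/4042500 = 903.00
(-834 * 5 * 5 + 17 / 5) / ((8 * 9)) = -104233 / 360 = -289.54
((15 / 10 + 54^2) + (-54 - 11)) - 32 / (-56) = 39943 / 14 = 2853.07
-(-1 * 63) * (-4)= -252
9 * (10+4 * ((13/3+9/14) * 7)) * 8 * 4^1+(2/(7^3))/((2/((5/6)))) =88510469/2058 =43008.00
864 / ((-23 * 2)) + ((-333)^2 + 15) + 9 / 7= 17852727 / 161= 110886.50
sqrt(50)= 5 * sqrt(2)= 7.07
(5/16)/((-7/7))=-0.31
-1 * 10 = -10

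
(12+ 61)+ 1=74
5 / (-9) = -5 / 9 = -0.56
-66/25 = -2.64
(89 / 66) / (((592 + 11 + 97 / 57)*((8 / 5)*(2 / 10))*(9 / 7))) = 42275 / 7799616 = 0.01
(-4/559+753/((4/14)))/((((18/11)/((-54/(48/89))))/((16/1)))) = -2884604899/1118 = -2580147.49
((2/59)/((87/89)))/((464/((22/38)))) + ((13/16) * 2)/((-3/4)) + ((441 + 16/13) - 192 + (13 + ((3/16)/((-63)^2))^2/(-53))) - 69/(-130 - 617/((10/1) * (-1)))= 52098567140874836395097/198793045744515226368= 262.07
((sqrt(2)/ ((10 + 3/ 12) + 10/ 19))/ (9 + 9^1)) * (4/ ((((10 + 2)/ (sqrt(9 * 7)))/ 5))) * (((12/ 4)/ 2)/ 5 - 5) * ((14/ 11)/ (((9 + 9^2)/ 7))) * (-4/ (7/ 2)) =7144 * sqrt(14)/ 521235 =0.05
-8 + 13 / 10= -6.70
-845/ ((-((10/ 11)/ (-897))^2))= 16453449441/ 20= 822672472.05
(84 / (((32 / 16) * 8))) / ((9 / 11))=77 / 12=6.42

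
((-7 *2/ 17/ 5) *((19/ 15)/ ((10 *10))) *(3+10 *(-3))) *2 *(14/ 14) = 1197/ 10625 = 0.11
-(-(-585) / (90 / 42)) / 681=-91 / 227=-0.40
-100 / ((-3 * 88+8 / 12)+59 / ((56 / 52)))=4200 / 8759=0.48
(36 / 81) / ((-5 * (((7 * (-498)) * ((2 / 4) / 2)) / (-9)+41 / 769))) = -6152 / 6705525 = -0.00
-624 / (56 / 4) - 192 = -1656 / 7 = -236.57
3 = 3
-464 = -464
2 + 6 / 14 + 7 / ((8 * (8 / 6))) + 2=1139 / 224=5.08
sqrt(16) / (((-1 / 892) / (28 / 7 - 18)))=49952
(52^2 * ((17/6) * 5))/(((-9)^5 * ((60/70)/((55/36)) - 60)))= 11061050/1013457987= 0.01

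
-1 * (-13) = 13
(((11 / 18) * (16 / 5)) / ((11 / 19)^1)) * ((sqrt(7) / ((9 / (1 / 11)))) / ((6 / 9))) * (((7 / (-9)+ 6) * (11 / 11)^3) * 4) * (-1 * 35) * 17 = -1700272 * sqrt(7) / 2673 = -1682.94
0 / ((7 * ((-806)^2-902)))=0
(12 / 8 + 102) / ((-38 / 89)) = -18423 / 76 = -242.41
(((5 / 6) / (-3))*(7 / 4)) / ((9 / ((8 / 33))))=-35 / 2673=-0.01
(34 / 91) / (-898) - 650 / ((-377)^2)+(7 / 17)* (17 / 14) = 34019525 / 68724838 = 0.50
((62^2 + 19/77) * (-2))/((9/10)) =-1973380/231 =-8542.77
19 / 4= 4.75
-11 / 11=-1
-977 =-977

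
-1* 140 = -140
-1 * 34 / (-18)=17 / 9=1.89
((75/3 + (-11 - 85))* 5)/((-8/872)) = 38695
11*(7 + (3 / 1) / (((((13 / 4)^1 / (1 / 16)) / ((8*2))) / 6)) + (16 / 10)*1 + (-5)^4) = 456984 / 65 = 7030.52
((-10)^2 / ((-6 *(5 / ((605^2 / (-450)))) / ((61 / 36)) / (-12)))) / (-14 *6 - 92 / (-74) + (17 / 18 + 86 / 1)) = -330447370 / 25101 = -13164.71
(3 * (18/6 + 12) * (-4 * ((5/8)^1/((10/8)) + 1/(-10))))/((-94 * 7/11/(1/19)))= 396/6251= 0.06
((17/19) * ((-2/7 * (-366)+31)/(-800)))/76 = -0.00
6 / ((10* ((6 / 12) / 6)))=36 / 5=7.20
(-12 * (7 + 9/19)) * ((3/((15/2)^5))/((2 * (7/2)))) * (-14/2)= 18176/1603125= 0.01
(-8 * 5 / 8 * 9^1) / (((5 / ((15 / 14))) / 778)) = -52515 / 7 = -7502.14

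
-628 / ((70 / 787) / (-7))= 247118 / 5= 49423.60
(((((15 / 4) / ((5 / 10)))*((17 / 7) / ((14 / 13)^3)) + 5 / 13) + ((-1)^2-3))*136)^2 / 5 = 12121442551240929 / 19485027380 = 622090.10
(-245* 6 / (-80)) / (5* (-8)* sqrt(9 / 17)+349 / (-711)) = 620099361 / 58219454264 - 1114673805* sqrt(17) / 7277431783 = -0.62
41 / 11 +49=580 / 11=52.73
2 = 2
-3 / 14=-0.21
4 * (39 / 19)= 156 / 19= 8.21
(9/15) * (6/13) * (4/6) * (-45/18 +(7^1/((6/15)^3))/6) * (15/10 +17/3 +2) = 8305/312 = 26.62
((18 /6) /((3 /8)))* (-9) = -72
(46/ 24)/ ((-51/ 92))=-529/ 153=-3.46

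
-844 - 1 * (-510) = -334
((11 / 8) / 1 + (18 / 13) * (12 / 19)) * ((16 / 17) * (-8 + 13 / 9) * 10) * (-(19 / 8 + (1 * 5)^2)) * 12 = 191446150 / 4199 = 45593.27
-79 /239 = -0.33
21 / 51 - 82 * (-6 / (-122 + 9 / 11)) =-82673 / 22661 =-3.65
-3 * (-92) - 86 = 190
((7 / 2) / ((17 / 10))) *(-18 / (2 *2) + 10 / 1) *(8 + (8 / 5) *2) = 2156 / 17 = 126.82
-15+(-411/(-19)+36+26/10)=4297/95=45.23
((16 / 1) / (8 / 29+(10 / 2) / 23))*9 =96048 / 329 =291.94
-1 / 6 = -0.17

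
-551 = -551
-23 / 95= -0.24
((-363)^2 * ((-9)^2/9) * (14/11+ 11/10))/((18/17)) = 53150823/20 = 2657541.15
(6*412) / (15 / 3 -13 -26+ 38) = 618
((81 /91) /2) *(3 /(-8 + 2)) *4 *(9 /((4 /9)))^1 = -6561 /364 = -18.02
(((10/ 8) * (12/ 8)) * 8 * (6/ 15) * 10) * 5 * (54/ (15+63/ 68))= 367200/ 361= 1017.17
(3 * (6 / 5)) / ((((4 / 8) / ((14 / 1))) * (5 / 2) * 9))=112 / 25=4.48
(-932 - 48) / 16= -245 / 4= -61.25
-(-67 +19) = 48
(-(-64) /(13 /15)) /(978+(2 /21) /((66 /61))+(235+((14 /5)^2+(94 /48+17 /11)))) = 133056000 /2206181237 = 0.06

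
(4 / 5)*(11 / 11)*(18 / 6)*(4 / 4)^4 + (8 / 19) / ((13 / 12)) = 3444 / 1235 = 2.79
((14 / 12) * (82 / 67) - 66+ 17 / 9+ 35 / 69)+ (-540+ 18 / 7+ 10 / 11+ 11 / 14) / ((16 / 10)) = -6783547543 / 17086608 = -397.01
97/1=97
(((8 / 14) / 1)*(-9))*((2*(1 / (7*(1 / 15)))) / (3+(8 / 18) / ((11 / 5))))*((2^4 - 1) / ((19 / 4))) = -6415200 / 295127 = -21.74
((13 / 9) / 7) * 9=13 / 7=1.86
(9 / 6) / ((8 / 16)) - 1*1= 2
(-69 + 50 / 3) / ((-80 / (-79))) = -12403 / 240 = -51.68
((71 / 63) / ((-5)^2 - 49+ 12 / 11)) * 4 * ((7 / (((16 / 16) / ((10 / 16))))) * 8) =-3905 / 567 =-6.89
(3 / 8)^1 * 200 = 75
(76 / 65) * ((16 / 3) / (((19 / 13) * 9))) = 64 / 135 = 0.47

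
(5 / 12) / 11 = 5 / 132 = 0.04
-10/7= -1.43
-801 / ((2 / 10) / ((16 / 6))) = -10680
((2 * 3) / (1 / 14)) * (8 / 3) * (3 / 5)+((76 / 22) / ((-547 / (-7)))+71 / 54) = 220552751 / 1624590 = 135.76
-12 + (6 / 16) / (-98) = -9411 / 784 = -12.00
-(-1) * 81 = 81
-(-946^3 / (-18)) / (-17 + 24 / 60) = 2116476340 / 747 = 2833301.66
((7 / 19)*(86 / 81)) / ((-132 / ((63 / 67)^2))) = -14749 / 5629206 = -0.00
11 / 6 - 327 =-1951 / 6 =-325.17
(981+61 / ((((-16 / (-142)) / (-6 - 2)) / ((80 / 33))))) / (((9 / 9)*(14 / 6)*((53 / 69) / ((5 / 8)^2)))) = -541834575 / 261184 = -2074.53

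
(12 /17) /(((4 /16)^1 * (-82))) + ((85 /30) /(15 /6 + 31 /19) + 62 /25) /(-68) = -2658757 /32828700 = -0.08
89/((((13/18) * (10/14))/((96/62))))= 538272/2015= 267.13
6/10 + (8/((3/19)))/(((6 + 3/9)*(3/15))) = 203/5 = 40.60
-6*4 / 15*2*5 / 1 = -16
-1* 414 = -414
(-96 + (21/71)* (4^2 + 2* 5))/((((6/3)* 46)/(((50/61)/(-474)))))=26125/15738854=0.00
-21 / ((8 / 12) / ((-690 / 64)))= 21735 / 64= 339.61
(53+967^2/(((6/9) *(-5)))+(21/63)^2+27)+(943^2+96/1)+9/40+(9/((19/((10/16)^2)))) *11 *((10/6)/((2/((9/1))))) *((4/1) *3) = 16664478559/27360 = 609081.82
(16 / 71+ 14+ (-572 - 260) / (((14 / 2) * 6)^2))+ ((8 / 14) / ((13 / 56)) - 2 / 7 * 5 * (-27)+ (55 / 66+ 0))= 45279461 / 814086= 55.62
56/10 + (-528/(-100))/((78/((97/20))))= 19267/3250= 5.93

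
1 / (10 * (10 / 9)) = 9 / 100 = 0.09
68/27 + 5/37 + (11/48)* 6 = 4.03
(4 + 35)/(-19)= -39/19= -2.05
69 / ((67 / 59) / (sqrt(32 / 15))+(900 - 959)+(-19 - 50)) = -983814144 / 1824979193 - 1091028 *sqrt(30) / 1824979193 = -0.54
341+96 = 437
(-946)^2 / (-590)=-447458 / 295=-1516.81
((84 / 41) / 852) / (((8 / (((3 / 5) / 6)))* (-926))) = -7 / 215646880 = -0.00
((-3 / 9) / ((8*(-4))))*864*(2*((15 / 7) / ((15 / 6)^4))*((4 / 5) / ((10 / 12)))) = 20736 / 21875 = 0.95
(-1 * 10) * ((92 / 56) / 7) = -115 / 49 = -2.35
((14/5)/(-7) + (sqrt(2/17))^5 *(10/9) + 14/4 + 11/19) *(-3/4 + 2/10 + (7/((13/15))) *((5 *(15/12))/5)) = 292 *sqrt(34)/33813 + 867459/24700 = 35.17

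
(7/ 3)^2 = 5.44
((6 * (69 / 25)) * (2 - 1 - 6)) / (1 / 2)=-828 / 5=-165.60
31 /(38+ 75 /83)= 2573 /3229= 0.80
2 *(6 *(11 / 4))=33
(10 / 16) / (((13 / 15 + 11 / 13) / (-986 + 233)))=-734175 / 2672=-274.77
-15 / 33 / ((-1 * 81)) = 0.01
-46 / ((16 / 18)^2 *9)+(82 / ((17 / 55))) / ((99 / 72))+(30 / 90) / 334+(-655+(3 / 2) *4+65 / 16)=-124951633 / 272544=-458.46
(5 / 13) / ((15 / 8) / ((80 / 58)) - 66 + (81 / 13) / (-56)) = -448 / 75423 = -0.01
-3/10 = -0.30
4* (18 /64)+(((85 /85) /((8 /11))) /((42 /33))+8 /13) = 4107 /1456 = 2.82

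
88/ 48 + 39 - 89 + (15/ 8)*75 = 2219/ 24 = 92.46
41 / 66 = 0.62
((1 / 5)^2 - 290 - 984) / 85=-14.99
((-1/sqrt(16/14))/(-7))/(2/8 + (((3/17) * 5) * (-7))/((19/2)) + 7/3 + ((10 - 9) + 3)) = 969 * sqrt(14)/160979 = 0.02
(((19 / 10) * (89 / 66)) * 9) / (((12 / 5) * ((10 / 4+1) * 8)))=1691 / 4928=0.34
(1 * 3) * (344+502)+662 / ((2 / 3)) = 3531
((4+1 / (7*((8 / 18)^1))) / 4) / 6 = 121 / 672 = 0.18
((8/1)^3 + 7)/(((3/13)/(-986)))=-2217514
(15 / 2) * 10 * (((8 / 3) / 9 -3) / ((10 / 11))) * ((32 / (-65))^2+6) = -10589161 / 7605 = -1392.39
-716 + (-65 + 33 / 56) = -43703 / 56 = -780.41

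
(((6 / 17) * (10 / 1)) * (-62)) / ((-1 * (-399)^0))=3720 / 17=218.82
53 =53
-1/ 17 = -0.06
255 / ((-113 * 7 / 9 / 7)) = -2295 / 113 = -20.31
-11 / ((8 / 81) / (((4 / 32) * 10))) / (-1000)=891 / 6400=0.14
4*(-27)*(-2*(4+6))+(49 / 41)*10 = 89050 / 41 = 2171.95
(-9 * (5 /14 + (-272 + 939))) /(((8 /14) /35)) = -2943045 /8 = -367880.62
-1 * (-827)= 827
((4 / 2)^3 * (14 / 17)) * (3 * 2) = 672 / 17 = 39.53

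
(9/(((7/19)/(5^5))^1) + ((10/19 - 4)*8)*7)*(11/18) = 37133261/798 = 46532.91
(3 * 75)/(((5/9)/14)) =5670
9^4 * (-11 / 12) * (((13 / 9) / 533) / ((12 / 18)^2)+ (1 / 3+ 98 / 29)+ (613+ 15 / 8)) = -141552919629 / 38048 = -3720377.41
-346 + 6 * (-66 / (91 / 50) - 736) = -4979.58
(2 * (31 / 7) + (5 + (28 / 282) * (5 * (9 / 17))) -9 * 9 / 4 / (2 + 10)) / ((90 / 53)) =58965521 / 8053920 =7.32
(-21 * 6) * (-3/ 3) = 126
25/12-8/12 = 17/12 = 1.42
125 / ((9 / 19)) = 2375 / 9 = 263.89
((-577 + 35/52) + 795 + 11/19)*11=2382831/988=2411.77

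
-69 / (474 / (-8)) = 92 / 79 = 1.16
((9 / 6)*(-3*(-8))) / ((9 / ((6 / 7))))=24 / 7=3.43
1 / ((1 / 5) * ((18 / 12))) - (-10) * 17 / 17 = 40 / 3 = 13.33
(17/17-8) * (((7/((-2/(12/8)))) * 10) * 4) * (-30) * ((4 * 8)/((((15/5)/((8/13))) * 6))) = -627200/13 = -48246.15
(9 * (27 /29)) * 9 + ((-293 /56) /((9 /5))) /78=85932859 /1140048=75.38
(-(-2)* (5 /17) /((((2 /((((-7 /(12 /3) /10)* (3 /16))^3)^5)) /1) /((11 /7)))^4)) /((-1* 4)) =-131321629981356187334595569379439904802598387846800658338597019272889026851313441 /255521433005793055194375488930679868578474261321225201932953257702704341932469398648850451024262834889874525388800000000000000000000000000000000000000000000000000000000000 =-0.00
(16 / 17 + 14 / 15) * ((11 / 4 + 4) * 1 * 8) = 8604 / 85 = 101.22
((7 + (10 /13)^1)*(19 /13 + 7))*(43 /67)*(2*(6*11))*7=441422520 /11323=38984.59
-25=-25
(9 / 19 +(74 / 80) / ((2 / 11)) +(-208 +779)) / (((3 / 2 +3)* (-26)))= -876373 / 177840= -4.93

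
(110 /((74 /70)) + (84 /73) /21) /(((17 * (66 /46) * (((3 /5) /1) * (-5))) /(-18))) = 12935108 /505087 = 25.61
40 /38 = 20 /19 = 1.05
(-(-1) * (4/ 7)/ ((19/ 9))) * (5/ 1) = 180/ 133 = 1.35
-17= -17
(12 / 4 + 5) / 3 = 8 / 3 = 2.67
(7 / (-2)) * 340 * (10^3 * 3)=-3570000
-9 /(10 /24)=-108 /5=-21.60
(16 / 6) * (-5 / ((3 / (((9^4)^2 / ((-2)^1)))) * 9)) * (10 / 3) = 35429400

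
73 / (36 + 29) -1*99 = -6362 / 65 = -97.88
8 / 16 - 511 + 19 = -983 / 2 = -491.50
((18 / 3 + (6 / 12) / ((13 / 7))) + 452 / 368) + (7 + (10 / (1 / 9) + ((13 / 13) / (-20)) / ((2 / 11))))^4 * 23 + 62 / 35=10786784073336929019 / 5358080000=2013180854.59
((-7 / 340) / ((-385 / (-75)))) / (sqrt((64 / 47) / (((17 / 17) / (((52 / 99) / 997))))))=-0.15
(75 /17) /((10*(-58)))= -15 /1972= -0.01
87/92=0.95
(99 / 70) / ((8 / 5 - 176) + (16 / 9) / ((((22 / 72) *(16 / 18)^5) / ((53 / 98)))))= -3902976 / 465640207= -0.01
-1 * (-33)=33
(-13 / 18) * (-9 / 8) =13 / 16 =0.81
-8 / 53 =-0.15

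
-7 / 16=-0.44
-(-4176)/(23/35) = 146160/23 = 6354.78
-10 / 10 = -1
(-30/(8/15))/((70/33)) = -1485/56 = -26.52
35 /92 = 0.38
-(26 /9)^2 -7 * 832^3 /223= -326552669404 /18063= -18078540.08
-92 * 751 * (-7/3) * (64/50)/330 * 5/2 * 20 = 15476608/495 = 31265.87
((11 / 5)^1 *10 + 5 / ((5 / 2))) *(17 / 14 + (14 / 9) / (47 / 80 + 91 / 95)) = 2629268 / 49329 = 53.30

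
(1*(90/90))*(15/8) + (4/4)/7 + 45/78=1889/728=2.59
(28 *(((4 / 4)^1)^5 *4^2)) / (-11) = -448 / 11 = -40.73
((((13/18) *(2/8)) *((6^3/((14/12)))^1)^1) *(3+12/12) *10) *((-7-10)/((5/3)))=-95472/7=-13638.86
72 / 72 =1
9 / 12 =3 / 4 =0.75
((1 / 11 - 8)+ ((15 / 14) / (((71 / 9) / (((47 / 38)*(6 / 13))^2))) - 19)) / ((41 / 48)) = -430098929544 / 13674984323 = -31.45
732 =732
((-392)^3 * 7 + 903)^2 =177791347702590769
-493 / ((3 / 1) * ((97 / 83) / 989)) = -40468891 / 291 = -139068.35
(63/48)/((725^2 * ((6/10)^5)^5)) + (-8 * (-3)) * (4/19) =428255038958295881/72207065014878384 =5.93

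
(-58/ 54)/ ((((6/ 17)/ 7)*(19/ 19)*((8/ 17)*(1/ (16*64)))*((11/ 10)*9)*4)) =-9386720/ 8019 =-1170.56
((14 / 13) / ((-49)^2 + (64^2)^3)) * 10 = 140 / 893353228781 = 0.00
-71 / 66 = -1.08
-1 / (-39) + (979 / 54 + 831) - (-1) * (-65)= 784.16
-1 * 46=-46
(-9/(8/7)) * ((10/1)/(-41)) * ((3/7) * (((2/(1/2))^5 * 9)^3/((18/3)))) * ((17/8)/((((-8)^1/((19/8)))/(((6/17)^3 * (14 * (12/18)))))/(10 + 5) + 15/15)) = 504049616436.66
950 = 950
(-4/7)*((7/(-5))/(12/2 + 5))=4/55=0.07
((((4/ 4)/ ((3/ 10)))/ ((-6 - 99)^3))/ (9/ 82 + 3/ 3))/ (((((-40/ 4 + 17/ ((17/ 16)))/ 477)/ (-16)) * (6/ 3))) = 34768/ 21068775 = 0.00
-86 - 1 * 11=-97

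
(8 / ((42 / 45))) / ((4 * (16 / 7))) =15 / 16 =0.94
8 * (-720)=-5760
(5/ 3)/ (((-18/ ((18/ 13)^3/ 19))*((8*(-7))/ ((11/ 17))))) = 1485/ 9934834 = 0.00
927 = 927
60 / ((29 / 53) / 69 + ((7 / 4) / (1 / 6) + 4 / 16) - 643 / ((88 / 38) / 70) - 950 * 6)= -9654480 / 4042874393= -0.00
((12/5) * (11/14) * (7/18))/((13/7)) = 0.39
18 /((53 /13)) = 234 /53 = 4.42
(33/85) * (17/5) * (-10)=-66/5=-13.20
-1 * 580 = -580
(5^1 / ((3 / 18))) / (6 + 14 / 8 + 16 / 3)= 360 / 157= 2.29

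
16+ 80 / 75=256 / 15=17.07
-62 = -62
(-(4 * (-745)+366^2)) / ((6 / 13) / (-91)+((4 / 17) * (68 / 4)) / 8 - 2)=309889216 / 3561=87023.09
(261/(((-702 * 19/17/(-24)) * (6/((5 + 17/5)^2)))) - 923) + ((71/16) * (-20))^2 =696288263/98800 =7047.45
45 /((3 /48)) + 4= 724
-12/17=-0.71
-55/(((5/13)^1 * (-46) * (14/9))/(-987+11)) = -314028/161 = -1950.48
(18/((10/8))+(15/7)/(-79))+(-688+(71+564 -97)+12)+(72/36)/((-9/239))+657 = 480.26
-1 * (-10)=10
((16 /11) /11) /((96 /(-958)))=-479 /363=-1.32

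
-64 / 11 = -5.82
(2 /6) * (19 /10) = 19 /30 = 0.63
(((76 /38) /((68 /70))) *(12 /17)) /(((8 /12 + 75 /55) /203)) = 2813580 /19363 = 145.31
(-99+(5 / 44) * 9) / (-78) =1437 / 1144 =1.26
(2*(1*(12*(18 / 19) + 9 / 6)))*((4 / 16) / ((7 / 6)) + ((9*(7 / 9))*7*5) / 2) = 420051 / 133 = 3158.28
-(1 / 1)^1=-1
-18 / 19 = -0.95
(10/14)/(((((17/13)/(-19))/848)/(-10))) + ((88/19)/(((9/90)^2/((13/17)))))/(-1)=87652.54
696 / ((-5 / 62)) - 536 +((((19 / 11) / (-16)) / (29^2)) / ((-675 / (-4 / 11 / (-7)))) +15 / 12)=-4406794067729 / 480820725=-9165.15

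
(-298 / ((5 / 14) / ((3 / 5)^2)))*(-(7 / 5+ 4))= 1013796 / 625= 1622.07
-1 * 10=-10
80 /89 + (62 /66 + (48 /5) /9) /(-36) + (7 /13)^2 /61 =4621048309 /5449955940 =0.85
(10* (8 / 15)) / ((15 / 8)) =128 / 45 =2.84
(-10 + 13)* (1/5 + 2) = 33/5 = 6.60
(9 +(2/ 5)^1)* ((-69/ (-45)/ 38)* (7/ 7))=0.38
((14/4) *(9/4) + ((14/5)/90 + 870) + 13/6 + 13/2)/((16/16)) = 1595831/1800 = 886.57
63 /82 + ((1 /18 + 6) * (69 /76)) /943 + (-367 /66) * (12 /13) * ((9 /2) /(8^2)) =0.41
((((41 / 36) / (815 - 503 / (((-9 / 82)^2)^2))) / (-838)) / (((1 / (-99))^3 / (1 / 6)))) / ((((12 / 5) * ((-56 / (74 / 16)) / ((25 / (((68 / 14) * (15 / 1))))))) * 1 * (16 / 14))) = 6954933429675 / 10613634865594302464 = 0.00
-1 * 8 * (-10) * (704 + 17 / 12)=56433.33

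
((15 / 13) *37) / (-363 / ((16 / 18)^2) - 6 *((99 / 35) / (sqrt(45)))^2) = -72520000 / 782216721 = -0.09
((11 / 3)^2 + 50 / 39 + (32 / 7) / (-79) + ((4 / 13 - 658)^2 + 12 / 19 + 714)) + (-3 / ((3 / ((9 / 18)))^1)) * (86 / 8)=55394886901391 / 127849176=433283.10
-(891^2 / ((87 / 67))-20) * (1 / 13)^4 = -17729429 / 828269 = -21.41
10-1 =9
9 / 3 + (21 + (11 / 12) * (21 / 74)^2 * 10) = 270933 / 10952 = 24.74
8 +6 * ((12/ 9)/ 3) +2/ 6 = 11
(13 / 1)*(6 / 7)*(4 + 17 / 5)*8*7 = 23088 / 5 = 4617.60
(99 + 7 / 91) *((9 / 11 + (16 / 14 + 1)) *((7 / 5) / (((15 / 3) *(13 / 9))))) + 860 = 42611476 / 46475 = 916.87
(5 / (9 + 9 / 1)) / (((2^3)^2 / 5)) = 25 / 1152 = 0.02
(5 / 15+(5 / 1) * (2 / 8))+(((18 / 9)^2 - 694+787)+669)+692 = 17515 / 12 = 1459.58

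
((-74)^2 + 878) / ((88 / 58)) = 92133 / 22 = 4187.86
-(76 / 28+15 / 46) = -979 / 322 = -3.04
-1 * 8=-8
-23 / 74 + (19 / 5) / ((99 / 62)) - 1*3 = -34103 / 36630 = -0.93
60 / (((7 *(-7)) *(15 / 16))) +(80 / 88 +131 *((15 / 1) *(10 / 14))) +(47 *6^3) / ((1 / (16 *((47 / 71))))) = 4168587937 / 38269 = 108928.58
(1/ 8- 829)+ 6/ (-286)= -948257/ 1144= -828.90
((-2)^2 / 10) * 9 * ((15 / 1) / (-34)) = -27 / 17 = -1.59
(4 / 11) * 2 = 0.73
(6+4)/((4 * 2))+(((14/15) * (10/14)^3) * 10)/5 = 1135/588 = 1.93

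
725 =725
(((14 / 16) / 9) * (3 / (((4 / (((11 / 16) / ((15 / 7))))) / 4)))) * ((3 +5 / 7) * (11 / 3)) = 11011 / 8640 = 1.27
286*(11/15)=3146/15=209.73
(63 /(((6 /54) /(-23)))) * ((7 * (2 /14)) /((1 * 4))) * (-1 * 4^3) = 208656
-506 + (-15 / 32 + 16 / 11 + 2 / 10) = -888473 / 1760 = -504.81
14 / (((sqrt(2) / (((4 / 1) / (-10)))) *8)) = -7 *sqrt(2) / 20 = -0.49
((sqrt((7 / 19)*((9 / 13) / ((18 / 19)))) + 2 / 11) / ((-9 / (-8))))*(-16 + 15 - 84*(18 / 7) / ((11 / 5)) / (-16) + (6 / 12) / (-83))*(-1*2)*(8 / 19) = -299776*sqrt(182) / 2029599 - 1199104 / 1717353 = -2.69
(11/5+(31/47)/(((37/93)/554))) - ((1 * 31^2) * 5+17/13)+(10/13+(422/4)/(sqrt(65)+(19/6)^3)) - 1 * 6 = -19339652475686843/4975036696435 - 4922208 * sqrt(65)/44013241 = -3888.24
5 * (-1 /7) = -5 /7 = -0.71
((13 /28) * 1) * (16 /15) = 52 /105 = 0.50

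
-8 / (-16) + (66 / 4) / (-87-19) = 73 / 212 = 0.34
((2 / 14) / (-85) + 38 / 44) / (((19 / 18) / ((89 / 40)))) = 9037683 / 4974200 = 1.82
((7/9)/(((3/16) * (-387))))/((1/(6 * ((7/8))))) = -196/3483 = -0.06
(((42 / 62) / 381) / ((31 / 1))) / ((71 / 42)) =294 / 8665337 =0.00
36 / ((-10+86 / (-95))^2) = 81225 / 268324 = 0.30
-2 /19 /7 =-2 /133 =-0.02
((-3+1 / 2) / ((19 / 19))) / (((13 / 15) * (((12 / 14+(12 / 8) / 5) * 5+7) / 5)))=-2625 / 2327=-1.13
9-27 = -18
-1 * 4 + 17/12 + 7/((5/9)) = 601/60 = 10.02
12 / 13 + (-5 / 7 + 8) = 747 / 91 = 8.21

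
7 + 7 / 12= 91 / 12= 7.58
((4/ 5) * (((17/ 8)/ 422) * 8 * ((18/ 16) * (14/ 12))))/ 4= 357/ 33760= 0.01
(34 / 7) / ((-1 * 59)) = -34 / 413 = -0.08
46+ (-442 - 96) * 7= -3720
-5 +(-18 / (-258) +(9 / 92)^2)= -1790885 / 363952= -4.92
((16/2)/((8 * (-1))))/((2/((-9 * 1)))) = 9/2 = 4.50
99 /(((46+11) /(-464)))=-15312 /19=-805.89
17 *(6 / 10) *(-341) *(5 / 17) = -1023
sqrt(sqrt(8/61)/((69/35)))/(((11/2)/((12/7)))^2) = 192 * 122^(3/4) * sqrt(2415)/8318387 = 0.04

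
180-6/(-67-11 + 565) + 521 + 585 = 626276/487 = 1285.99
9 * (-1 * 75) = -675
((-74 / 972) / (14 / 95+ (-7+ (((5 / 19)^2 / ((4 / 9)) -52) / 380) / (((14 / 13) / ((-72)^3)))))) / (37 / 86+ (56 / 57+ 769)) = -1036703555 / 495996783660026631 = -0.00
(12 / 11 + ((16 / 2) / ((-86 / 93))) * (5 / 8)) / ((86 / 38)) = -77577 / 40678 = -1.91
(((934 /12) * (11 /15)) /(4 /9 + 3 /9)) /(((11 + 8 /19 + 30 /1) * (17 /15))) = 292809 /187306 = 1.56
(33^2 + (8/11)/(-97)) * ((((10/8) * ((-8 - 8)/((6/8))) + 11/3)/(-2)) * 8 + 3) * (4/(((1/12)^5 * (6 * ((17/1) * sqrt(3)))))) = 6103889049600 * sqrt(3)/18139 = 582846130.31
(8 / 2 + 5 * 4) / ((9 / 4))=32 / 3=10.67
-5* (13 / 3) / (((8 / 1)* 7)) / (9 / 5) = -325 / 1512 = -0.21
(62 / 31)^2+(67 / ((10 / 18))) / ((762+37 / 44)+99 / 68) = 5942462 / 1429235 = 4.16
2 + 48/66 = 2.73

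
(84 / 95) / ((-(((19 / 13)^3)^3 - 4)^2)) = -3148751394654807007612 / 2487451655133885582941685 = -0.00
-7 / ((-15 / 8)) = 56 / 15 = 3.73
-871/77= -11.31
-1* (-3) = 3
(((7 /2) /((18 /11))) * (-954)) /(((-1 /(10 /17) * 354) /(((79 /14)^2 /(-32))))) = -18192515 /5392128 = -3.37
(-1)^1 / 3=-1 / 3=-0.33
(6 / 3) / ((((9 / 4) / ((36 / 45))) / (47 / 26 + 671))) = 93296 / 195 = 478.44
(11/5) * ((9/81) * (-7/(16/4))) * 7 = -539/180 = -2.99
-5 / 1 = -5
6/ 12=1/ 2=0.50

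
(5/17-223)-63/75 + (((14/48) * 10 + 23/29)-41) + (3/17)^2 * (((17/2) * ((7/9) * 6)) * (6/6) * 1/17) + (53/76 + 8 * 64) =3008827918/11942925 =251.93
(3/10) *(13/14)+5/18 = 701/1260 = 0.56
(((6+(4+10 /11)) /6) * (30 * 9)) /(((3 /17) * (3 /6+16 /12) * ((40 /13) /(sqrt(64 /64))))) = 59670 /121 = 493.14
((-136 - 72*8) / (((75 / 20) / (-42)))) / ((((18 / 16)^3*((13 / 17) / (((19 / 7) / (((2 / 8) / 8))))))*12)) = 7535853568 / 142155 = 53011.53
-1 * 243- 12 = -255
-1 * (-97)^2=-9409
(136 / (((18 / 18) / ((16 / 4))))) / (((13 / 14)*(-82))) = -3808 / 533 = -7.14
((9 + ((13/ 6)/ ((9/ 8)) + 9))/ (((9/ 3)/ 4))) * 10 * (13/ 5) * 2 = 111904/ 81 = 1381.53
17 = 17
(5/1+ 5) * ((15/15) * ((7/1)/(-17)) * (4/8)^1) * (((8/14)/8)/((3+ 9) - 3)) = -5/306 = -0.02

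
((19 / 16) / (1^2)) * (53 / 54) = 1007 / 864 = 1.17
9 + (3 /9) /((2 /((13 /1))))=67 /6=11.17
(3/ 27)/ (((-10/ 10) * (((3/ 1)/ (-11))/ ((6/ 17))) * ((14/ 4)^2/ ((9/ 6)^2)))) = 22/ 833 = 0.03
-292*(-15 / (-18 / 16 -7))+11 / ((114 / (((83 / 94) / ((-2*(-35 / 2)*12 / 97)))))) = -31539894467 / 58509360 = -539.06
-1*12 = -12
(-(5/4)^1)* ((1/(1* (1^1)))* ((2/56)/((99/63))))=-0.03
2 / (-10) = -1 / 5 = -0.20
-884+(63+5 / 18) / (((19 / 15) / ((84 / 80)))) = -126395 / 152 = -831.55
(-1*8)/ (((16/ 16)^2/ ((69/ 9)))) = -184/ 3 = -61.33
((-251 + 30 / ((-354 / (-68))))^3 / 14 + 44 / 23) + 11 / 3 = -1053487.00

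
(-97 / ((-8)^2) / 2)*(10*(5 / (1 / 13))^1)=-31525 / 64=-492.58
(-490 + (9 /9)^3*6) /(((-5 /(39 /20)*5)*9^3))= 1573 /30375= 0.05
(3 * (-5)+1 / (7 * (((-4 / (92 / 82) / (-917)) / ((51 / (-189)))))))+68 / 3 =-11615 / 5166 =-2.25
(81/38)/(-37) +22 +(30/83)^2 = 213797939/9685934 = 22.07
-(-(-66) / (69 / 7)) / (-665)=22 / 2185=0.01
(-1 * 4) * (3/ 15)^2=-4/ 25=-0.16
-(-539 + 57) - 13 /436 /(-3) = 630469 /1308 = 482.01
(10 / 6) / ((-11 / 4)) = -0.61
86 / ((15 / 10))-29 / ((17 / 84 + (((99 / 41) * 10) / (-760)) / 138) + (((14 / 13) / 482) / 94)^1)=-23148320468740 / 268831679793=-86.11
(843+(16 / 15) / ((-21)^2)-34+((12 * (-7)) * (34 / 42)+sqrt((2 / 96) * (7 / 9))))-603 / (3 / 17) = -17701724 / 6615+sqrt(21) / 36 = -2675.87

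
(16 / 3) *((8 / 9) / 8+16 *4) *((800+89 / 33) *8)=1956371584 / 891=2195703.24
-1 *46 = -46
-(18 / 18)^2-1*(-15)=14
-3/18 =-1/6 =-0.17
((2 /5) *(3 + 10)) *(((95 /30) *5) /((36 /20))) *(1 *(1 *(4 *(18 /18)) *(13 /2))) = 32110 /27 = 1189.26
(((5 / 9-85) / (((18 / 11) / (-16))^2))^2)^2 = 1199819031223844428840960000 / 282429536481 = 4248206636505811.62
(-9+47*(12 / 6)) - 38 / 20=831 / 10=83.10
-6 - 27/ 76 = -483/ 76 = -6.36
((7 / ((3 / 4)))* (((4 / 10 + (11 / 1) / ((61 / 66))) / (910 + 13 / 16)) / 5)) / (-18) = -840448 / 600043275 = -0.00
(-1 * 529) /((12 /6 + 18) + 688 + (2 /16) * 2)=-2116 /2833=-0.75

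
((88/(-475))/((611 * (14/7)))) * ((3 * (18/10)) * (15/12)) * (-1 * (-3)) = -891/290225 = -0.00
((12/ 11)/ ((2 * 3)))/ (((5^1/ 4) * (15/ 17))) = 136/ 825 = 0.16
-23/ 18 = -1.28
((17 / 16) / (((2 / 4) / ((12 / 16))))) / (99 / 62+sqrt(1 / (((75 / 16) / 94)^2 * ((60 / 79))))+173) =1444021171875 / 155446163866736 - 345527550 * sqrt(1185) / 9715385241671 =0.01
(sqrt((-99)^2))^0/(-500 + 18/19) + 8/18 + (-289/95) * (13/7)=-295506461/56749770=-5.21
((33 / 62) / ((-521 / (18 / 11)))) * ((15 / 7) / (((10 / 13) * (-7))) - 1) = 3699 / 1582798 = 0.00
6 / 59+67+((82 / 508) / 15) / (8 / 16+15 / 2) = 120672739 / 1798320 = 67.10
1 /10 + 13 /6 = 34 /15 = 2.27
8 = 8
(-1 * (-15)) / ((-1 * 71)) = -15 / 71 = -0.21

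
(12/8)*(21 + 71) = 138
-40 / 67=-0.60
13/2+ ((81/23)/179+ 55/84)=2481121/345828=7.17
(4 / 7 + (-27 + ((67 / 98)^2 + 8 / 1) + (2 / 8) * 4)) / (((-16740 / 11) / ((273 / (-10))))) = -4658797 / 15311520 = -0.30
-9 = -9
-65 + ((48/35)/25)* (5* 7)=-1577/25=-63.08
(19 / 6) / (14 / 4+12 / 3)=19 / 45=0.42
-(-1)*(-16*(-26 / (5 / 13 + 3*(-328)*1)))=-5408 / 12787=-0.42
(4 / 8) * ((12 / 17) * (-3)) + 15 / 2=219 / 34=6.44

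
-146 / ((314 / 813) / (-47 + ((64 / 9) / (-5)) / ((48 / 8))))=126156191 / 7065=17856.50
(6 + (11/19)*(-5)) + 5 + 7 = 287/19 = 15.11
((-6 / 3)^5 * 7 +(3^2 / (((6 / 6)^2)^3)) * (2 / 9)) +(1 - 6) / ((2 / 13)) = -509 / 2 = -254.50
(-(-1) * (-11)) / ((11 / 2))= -2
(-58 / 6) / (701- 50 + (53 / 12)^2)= -1392 / 96553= -0.01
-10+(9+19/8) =1.38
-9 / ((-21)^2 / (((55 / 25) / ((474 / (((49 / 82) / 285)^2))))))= -539 / 1294391853000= -0.00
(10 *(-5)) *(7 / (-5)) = 70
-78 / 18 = -13 / 3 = -4.33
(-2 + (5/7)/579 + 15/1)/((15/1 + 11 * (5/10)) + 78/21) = 0.54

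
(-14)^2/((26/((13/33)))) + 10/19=3.50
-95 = -95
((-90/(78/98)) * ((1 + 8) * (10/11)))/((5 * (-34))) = 13230/2431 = 5.44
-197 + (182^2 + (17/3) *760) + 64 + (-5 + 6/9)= 111880/3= 37293.33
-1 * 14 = -14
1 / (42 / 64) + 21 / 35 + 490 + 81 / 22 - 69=985921 / 2310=426.81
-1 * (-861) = 861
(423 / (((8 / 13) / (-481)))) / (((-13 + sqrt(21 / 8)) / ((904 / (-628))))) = -7771065822 / 208967 - 298887147 * sqrt(42) / 417934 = -41822.73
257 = 257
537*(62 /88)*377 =6275919 /44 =142634.52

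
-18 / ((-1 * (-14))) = -9 / 7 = -1.29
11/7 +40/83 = 1193/581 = 2.05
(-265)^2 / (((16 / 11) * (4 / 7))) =5407325 / 64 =84489.45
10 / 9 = 1.11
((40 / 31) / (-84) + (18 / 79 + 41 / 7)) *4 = 1248620 / 51429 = 24.28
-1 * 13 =-13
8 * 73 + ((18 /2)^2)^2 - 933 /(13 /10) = 83555 /13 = 6427.31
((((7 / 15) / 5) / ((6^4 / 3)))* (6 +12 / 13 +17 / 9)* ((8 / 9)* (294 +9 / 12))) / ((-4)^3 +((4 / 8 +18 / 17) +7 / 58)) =-466095511 / 58234269600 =-0.01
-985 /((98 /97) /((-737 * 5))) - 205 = 352063235 /98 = 3592481.99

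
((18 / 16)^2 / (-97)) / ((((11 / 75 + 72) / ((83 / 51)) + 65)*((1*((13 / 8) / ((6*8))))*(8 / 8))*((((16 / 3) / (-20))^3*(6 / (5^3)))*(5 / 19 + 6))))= 1347226171875 / 2178731830912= 0.62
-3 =-3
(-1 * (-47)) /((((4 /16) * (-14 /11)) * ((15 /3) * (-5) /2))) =2068 /175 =11.82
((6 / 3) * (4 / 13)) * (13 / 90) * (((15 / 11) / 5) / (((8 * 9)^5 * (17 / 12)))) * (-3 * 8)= -1 / 4711322880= -0.00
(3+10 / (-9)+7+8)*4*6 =405.33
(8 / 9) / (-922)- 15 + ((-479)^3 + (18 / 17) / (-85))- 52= -109902306.01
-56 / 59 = -0.95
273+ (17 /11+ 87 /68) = 275.82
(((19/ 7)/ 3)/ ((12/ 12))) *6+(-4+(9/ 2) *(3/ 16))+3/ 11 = 6271/ 2464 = 2.55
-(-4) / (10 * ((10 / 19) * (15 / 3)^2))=19 / 625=0.03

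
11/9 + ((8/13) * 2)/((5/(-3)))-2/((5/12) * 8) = -0.12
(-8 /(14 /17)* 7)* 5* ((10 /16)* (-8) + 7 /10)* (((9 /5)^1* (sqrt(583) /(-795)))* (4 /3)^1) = -5848* sqrt(583) /1325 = -106.57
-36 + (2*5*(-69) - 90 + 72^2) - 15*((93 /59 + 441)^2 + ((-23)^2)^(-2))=-2857832320051047 /974126521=-2933738.34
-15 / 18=-5 / 6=-0.83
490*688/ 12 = 84280/ 3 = 28093.33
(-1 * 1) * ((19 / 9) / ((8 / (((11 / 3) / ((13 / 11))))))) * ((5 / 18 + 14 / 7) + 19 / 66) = -26543 / 12636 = -2.10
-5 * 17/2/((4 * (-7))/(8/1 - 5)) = 255/56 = 4.55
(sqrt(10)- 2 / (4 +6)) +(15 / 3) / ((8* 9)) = -47 / 360 +sqrt(10) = 3.03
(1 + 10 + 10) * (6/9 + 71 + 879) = 19964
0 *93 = 0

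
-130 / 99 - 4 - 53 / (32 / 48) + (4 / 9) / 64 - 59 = -227789 / 1584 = -143.81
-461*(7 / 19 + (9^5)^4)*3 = -319466975267638918113558 / 19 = -16814051329875732532292.53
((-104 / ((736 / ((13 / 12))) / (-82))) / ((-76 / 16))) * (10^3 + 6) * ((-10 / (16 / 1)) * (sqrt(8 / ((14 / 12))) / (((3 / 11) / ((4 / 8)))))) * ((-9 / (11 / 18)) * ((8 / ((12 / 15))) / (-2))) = 784189575 * sqrt(21) / 6118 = 587382.82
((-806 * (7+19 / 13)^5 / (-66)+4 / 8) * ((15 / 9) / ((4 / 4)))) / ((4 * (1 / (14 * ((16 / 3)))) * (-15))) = -2541679999124 / 2313441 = -1098657.80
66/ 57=22/ 19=1.16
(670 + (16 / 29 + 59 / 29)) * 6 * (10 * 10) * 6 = 70218000 / 29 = 2421310.34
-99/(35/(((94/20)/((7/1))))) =-1.90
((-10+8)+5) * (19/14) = 57/14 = 4.07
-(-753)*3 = 2259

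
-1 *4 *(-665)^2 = -1768900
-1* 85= -85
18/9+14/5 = 24/5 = 4.80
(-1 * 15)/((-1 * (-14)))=-15/14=-1.07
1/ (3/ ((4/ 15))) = 4/ 45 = 0.09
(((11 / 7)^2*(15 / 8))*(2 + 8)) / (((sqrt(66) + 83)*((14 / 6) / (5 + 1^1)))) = 6779025 / 4680578 - 81675*sqrt(66) / 4680578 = 1.31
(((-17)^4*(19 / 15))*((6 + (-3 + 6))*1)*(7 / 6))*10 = 11108293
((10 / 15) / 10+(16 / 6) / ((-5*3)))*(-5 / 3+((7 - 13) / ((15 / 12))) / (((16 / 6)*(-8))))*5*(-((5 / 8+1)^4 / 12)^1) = -4941053 / 10616832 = -0.47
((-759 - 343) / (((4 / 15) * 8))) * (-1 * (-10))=-41325 / 8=-5165.62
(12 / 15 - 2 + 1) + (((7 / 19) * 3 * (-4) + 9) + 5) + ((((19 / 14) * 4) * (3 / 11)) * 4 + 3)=133872 / 7315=18.30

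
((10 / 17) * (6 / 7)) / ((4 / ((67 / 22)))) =1005 / 2618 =0.38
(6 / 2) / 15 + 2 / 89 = 99 / 445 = 0.22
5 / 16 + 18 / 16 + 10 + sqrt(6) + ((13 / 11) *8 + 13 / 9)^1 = sqrt(6) + 35381 / 1584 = 24.79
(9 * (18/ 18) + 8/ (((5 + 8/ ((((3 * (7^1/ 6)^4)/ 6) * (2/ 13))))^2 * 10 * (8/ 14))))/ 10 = 484827913526/ 538675263025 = 0.90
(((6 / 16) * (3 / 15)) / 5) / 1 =3 / 200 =0.02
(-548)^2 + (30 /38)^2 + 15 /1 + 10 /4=216832573 /722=300322.12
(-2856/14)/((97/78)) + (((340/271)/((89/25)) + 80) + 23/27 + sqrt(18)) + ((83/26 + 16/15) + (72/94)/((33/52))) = -328478584685231/4245498495810 + 3*sqrt(2) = -73.13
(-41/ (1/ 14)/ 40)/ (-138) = 287/ 2760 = 0.10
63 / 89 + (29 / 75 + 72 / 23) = 648638 / 153525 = 4.22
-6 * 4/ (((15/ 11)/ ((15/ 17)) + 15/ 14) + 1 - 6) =10.07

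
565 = 565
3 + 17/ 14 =59/ 14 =4.21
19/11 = 1.73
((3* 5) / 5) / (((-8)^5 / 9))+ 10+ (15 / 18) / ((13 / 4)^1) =13106147 / 1277952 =10.26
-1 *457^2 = -208849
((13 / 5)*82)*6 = 6396 / 5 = 1279.20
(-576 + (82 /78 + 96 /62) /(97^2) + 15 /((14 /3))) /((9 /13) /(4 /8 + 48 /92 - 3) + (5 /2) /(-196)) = 33204057481868 /21026264073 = 1579.17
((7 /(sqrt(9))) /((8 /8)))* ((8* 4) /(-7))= -32 /3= -10.67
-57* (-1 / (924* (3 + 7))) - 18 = -55421 / 3080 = -17.99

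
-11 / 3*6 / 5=-22 / 5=-4.40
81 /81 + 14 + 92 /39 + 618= 635.36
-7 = -7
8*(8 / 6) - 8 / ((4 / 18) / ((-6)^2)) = -1285.33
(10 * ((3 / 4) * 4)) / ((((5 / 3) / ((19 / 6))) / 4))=228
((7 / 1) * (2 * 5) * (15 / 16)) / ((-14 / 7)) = -525 / 16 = -32.81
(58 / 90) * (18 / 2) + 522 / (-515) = 493 / 103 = 4.79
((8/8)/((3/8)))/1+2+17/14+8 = 583/42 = 13.88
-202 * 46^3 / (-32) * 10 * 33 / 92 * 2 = 8815785 / 2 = 4407892.50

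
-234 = -234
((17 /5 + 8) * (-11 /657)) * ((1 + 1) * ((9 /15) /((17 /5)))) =-418 /6205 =-0.07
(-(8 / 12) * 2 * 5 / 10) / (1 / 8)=-16 / 3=-5.33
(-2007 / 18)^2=49729 / 4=12432.25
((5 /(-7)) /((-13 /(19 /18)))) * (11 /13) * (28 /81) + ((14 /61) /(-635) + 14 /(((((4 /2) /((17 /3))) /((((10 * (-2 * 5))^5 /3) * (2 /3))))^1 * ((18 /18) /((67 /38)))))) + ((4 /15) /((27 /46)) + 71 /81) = -14092102492527822986549 /90671623965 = -155419103312.49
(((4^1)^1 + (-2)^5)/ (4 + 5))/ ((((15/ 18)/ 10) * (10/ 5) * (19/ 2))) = -112/ 57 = -1.96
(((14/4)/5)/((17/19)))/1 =133/170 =0.78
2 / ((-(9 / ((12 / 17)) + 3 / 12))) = -2 / 13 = -0.15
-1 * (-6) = 6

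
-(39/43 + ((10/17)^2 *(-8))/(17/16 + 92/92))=178457/410091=0.44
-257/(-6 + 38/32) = 4112/77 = 53.40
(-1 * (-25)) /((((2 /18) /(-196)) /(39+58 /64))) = -14078925 /8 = -1759865.62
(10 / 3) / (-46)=-5 / 69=-0.07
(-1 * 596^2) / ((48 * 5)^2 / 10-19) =-355216 / 5741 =-61.87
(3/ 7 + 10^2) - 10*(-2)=843/ 7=120.43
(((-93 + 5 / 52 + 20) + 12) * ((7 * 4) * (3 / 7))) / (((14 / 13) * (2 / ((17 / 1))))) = -161517 / 28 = -5768.46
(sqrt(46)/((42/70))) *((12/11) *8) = 160 *sqrt(46)/11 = 98.65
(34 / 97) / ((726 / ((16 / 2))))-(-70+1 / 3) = 69.67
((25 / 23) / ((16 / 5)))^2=15625 / 135424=0.12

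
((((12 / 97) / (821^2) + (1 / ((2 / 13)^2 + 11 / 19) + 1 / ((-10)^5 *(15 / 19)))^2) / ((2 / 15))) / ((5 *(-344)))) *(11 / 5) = -74152320056791329040729547 / 2807095416483060000000000000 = -0.03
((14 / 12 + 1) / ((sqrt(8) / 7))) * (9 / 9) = 91 * sqrt(2) / 24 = 5.36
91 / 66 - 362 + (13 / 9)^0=-23735 / 66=-359.62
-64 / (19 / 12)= -768 / 19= -40.42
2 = 2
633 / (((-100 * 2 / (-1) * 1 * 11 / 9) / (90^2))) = 461457 / 22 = 20975.32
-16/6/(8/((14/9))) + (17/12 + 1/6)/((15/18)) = 373/270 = 1.38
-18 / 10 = -9 / 5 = -1.80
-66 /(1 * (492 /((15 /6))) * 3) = -55 /492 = -0.11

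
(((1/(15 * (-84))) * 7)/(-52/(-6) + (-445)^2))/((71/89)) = -89/2530870260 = -0.00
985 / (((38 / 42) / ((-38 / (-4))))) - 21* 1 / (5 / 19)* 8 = 97041 / 10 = 9704.10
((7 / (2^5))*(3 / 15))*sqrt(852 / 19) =7*sqrt(4047) / 1520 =0.29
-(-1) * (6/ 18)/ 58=1/ 174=0.01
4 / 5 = 0.80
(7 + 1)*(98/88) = 98/11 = 8.91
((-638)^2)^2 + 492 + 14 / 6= 497054455291 / 3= 165684818430.33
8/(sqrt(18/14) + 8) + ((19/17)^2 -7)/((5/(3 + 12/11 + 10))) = -21193966/1395581 -24* sqrt(7)/439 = -15.33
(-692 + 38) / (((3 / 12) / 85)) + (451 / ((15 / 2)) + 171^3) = 71668667 / 15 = 4777911.13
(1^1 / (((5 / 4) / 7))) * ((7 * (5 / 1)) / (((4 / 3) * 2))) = 147 / 2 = 73.50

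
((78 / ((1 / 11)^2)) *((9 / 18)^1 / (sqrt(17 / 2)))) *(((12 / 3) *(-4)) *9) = -679536 *sqrt(34) / 17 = -233078.93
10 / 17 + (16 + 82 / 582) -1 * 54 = -184379 / 4947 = -37.27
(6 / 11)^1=6 / 11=0.55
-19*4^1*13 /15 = -988 /15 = -65.87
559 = 559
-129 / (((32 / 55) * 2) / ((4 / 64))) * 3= -21285 / 1024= -20.79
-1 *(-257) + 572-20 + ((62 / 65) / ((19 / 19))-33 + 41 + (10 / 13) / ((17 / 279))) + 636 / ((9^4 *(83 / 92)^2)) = 830.70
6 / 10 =3 / 5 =0.60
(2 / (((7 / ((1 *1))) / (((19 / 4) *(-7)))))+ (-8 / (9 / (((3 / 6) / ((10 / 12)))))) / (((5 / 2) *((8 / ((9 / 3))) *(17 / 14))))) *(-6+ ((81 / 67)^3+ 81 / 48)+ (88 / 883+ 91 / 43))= 489648626343973 / 155307516719200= 3.15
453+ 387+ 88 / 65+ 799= 1640.35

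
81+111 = 192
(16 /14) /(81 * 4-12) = 1 /273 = 0.00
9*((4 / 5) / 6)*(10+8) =108 / 5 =21.60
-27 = -27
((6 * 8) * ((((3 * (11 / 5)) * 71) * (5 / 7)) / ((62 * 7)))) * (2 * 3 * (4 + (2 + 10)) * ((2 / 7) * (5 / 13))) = 390.53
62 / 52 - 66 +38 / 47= -78207 / 1222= -64.00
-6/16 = -3/8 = -0.38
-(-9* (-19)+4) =-175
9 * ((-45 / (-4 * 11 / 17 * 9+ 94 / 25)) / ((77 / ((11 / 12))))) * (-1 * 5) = -286875 / 232456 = -1.23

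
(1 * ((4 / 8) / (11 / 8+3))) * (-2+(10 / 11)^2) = -568 / 4235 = -0.13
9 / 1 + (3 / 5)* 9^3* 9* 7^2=964512 / 5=192902.40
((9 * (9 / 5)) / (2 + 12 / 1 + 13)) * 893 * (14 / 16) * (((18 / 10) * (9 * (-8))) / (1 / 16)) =-24303888 / 25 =-972155.52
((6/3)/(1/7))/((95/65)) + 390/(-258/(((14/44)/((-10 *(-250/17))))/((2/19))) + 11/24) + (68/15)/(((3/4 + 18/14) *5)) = 2238244538782/223975513575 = 9.99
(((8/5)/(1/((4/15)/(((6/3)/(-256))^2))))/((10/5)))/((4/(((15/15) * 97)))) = 6356992/75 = 84759.89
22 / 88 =1 / 4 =0.25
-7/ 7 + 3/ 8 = -5/ 8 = -0.62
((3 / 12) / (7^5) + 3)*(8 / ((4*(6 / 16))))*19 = 15328060 / 50421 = 304.00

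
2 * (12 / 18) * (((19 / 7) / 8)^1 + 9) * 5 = 2615 / 42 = 62.26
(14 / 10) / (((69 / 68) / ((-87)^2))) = 1200948 / 115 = 10443.03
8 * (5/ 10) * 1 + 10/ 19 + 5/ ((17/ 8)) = 6.88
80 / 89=0.90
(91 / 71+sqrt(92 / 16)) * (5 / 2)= 455 / 142+5 * sqrt(23) / 4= 9.20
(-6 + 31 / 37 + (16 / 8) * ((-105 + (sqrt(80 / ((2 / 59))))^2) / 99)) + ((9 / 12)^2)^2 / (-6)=6877921 / 170496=40.34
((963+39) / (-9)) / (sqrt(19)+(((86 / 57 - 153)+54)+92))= 180861 * sqrt(19) / 18119+993149 / 18119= 98.32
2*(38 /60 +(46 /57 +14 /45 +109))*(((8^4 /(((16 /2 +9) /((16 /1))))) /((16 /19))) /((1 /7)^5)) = 2607508434944 /153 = 17042538790.48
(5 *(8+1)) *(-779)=-35055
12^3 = 1728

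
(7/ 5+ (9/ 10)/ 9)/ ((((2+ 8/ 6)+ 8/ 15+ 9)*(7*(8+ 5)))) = 0.00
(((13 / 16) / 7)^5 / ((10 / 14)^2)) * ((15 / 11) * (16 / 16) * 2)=1113879 / 9890693120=0.00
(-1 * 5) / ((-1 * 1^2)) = 5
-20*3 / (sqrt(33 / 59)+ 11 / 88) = 28320 / 2053 - 3840*sqrt(1947) / 2053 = -68.74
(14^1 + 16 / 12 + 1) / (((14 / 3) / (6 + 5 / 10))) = 91 / 4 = 22.75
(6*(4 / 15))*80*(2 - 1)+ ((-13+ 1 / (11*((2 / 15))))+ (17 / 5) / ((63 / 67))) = 826733 / 6930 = 119.30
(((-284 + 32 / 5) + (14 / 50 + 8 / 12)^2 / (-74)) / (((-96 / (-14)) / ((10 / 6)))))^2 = 654306731968090369 / 143712144000000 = 4552.90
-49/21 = -7/3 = -2.33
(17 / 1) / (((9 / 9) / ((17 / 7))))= 289 / 7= 41.29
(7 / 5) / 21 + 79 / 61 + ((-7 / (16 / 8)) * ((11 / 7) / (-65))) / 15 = 54217 / 39650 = 1.37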